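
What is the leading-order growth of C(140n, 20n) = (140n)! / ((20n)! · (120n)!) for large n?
C(140n, 20n) ~ (823543/46656)^(20n) · sqrt(7/(12π·20n))

Write N = 20n. Apply Stirling to each factorial:
  (7N)! ~ sqrt(2π·7N) · (7N/e)^(7N),
  N! ~ sqrt(2π N) · (N/e)^N,
  (6N)! ~ sqrt(2π·6N) · (6N/e)^(6N).
The exponential factors combine to (7N)^(7N) / (N^N · (6N)^(6N)) = 7^(7N)/6^(6N) = (7^7/6^6)^N = (823543/46656)^N.
The square-root prefactors combine to sqrt(2π·7N) / (sqrt(2π N)·sqrt(2π·6N)) = sqrt(7 / (2π·6·N)) = sqrt(7/(12π·20n)).
Substituting N = 20n: C(140n, 20n) ~ (823543/46656)^(20n) · sqrt(7/(12π·20n)).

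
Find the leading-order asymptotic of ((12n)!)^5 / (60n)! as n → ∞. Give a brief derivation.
((12n)!)^5/(60n)! ~ ((2π·12n)^(4/2) / sqrt(5)) · 5^(−5·12n)  →  0

Write N = 12n. Stirling: N! ~ sqrt(2π N)(N/e)^N and (5N)! ~ sqrt(2π·5N)·(5N/e)^(5N).
  (N!)^5/(5N)! ~ (2π N)^(5/2) (N/e)^(5N) / [sqrt(2π·5N) (5N/e)^(5N)]
     = (2π N)^(5/2) / sqrt(2π·5N) · (N/(5N))^(5N)
     = (2π N)^((5−1)/2) / sqrt(5) · 5^(−5N).
Since 5^5 > 1, the factor 5^(−5N) decays exponentially, so the ratio → 0. Substituting N = 12n gives the stated form.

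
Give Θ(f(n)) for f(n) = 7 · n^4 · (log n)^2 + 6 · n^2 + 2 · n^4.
f(n) ∈ Θ(n^4 · (log n)^2)

Compare the terms by growth order. For large n, n^a · (log n)^b dominates n^a' · (log n)^b' iff a > a', or (a = a' and b > b'). Ranking the 3 terms shows the dominant one is 7 · n^4 · (log n)^2. Hence f(n) ∈ Θ(n^4 · (log n)^2).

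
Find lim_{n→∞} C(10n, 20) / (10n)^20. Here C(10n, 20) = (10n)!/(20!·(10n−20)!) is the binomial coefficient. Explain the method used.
lim = 1/20! = 1/2432902008176640000

With N = 10n → ∞: C(N, 20) / N^20 = [N(N−1)…(N−19)] / (20! · N^20) = (1/20!) · 1 · (1 − 1/(10n)) · … · (1 − 19/(10n)). Each factor → 1 as N → ∞, so the limit is 1/20! = 1/2432902008176640000.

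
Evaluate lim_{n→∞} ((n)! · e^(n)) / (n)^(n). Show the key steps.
lim = ∞

Stirling: (n)! ~ sqrt(2π·n) · (n/e)^(n). Hence
  (n)! · e^(n) / (n)^(n) ~ sqrt(2π·n) = sqrt(2π) · sqrt(n) → ∞.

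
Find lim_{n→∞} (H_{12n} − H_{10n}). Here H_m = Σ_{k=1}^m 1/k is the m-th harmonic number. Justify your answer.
lim = ln(12/10) = ln(6/5)

Euler-Maclaurin gives H_m = ln m + γ + 1/(2m) + O(1/m^2). The γ and O(1/m) terms cancel in the difference:
  H_{12n} − H_{10n} = ln(12n) − ln(10n) + O(1/n) = ln(12/10) + O(1/n).
Hence the limit is ln(12/10) = ln(6/5).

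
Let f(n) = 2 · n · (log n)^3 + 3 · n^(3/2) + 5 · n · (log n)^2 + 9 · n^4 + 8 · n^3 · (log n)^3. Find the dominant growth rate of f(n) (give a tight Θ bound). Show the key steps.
f(n) ∈ Θ(n^4)

Compare the terms by growth order. For large n, n^a · (log n)^b dominates n^a' · (log n)^b' iff a > a', or (a = a' and b > b'). Ranking the 5 terms shows the dominant one is 9 · n^4. Hence f(n) ∈ Θ(n^4).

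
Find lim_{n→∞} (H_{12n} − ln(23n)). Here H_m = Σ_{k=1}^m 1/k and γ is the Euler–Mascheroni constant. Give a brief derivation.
lim = ln(12/23) + γ

By Euler-Maclaurin, H_m = ln m + γ + O(1/m). So
  H_{12n} − ln(23n) = ln(12n) + γ − ln(23n) + O(1/n)
                       = ln(12/23) + γ + O(1/n).
Hence the limit is ln(12/23) + γ.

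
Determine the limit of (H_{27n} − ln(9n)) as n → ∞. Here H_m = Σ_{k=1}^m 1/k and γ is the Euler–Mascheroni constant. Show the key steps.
lim = ln 3 + γ

By Euler-Maclaurin, H_m = ln m + γ + O(1/m). So
  H_{27n} − ln(9n) = ln(27n) + γ − ln(9n) + O(1/n)
                       = ln(27/9) + γ + O(1/n).
Hence the limit is ln(27/9) + γ (= ln 3).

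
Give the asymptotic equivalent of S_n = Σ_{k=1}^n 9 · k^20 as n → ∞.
S_n ~ 3 · n^21 / 7

By integral comparison (Euler-Maclaurin), Σ_{k=1}^n 9 · k^20 = 9 · ∫_0^n x^20 dx + O(n^20) = 9 · n^21/21 = 3 · n^21 / 7 + O(n^20). (Equivalently, Faulhaber's formula gives the same leading term.)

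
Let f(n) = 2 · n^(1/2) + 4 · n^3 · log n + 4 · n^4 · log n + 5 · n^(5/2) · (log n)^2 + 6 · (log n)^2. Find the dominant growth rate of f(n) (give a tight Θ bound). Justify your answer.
f(n) ∈ Θ(n^4 · log n)

Compare the terms by growth order. For large n, n^a · (log n)^b dominates n^a' · (log n)^b' iff a > a', or (a = a' and b > b'). Ranking the 5 terms shows the dominant one is 4 · n^4 · log n. Hence f(n) ∈ Θ(n^4 · log n).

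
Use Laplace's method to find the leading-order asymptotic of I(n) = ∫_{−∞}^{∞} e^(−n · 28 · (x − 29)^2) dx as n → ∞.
I(n) = sqrt(π/(28n))

Here φ(x) = 28 · (x − 29)^2 has its unique minimum at x* = 29 with φ(x*) = 0 and φ''(x*) = 56. Laplace's method gives
  I(n) ~ e^(−n φ(x*)) · sqrt(2π / (n · φ''(x*))) = sqrt(2π / (56n)) = sqrt(π/(28n)).
This is exact: substituting u = (x − 29)·sqrt(28n) gives I(n) = (1/sqrt(28n)) ∫_{−∞}^{∞} e^(−u^2) du = sqrt(π/(28n)).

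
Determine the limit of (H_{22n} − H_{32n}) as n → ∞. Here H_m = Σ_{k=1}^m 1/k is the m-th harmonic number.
lim = ln(22/32) = ln(11/16)

Euler-Maclaurin gives H_m = ln m + γ + 1/(2m) + O(1/m^2). The γ and O(1/m) terms cancel in the difference:
  H_{22n} − H_{32n} = ln(22n) − ln(32n) + O(1/n) = ln(22/32) + O(1/n).
Hence the limit is ln(22/32) = ln(11/16).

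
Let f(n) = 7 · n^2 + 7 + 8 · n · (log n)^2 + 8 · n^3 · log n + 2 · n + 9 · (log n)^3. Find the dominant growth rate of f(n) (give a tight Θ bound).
f(n) ∈ Θ(n^3 · log n)

Compare the terms by growth order. For large n, n^a · (log n)^b dominates n^a' · (log n)^b' iff a > a', or (a = a' and b > b'). Ranking the 6 terms shows the dominant one is 8 · n^3 · log n. Hence f(n) ∈ Θ(n^3 · log n).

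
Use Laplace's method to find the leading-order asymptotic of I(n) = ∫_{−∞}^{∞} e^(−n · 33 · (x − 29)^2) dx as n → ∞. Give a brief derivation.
I(n) = sqrt(π/(33n))

Here φ(x) = 33 · (x − 29)^2 has its unique minimum at x* = 29 with φ(x*) = 0 and φ''(x*) = 66. Laplace's method gives
  I(n) ~ e^(−n φ(x*)) · sqrt(2π / (n · φ''(x*))) = sqrt(2π / (66n)) = sqrt(π/(33n)).
This is exact: substituting u = (x − 29)·sqrt(33n) gives I(n) = (1/sqrt(33n)) ∫_{−∞}^{∞} e^(−u^2) du = sqrt(π/(33n)).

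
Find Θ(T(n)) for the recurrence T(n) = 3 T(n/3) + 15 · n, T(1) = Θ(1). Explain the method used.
T(n) = Θ(n log n)

log_3 3 = 1, and f(n) = 15 · n = Θ(n^(log_3 3)). This is Case 2 of the master theorem: T(n) = Θ(f(n) · log n) = Θ(n log n).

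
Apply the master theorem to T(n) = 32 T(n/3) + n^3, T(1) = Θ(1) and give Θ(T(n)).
T(n) = Θ(n^(log_3 32))

Master theorem: compare f(n) = n^3 to n^(log_3 32) where log_3 32 ≈ 3.155. Since 3 < log_3 32, we have f(n) = O(n^(log_3 32 − ε)) for some ε > 0 — Case 1. Hence T(n) = Θ(n^(log_3 32)).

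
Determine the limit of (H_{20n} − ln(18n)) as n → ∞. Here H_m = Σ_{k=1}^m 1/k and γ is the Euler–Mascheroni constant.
lim = ln(10/9) + γ

By Euler-Maclaurin, H_m = ln m + γ + O(1/m). So
  H_{20n} − ln(18n) = ln(20n) + γ − ln(18n) + O(1/n)
                       = ln(20/18) + γ + O(1/n).
Hence the limit is ln(20/18) + γ (= ln(10/9)).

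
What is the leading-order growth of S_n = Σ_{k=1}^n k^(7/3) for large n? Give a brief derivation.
S_n ~ (3/10) · n^(10/3)

Integral comparison: Σ_{k=1}^n k^(7/3) = ∫_0^n x^(7/3) dx + O(n^(7/3)). The integral is n^(1 + 7/3) / (1 + 7/3) = n^((7+3)/3) / ((7+3)/3) = (3/10) · n^(10/3).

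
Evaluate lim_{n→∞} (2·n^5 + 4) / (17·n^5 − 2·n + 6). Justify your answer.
lim = 2/17

For large n the leading n^5 terms dominate both numerator and denominator. Dividing top and bottom by n^5, every other term tends to 0, leaving 2/17.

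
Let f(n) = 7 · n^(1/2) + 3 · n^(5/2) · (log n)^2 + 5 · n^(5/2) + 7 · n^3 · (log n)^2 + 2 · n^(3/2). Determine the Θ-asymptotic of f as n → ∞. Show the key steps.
f(n) ∈ Θ(n^3 · (log n)^2)

Compare the terms by growth order. For large n, n^a · (log n)^b dominates n^a' · (log n)^b' iff a > a', or (a = a' and b > b'). Ranking the 5 terms shows the dominant one is 7 · n^3 · (log n)^2. Hence f(n) ∈ Θ(n^3 · (log n)^2).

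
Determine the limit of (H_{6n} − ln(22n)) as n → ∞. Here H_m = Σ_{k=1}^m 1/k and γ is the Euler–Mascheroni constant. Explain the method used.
lim = ln(3/11) + γ

By Euler-Maclaurin, H_m = ln m + γ + O(1/m). So
  H_{6n} − ln(22n) = ln(6n) + γ − ln(22n) + O(1/n)
                       = ln(6/22) + γ + O(1/n).
Hence the limit is ln(6/22) + γ (= ln(3/11)).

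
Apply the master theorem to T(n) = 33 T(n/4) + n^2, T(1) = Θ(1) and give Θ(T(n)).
T(n) = Θ(n^(log_4 33))

Master theorem: compare f(n) = n^2 to n^(log_4 33) where log_4 33 ≈ 2.522. Since 2 < log_4 33, we have f(n) = O(n^(log_4 33 − ε)) for some ε > 0 — Case 1. Hence T(n) = Θ(n^(log_4 33)).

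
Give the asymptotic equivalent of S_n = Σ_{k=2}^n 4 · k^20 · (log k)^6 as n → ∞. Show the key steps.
S_n ~ 4 · n^21 · (log n)^6 / 21

By integral comparison, S_n = ∫_1^n 4 · x^20 · (log x)^6 dx + O(n^20 · (log n)^6). For the integral, the leading term of ∫_1^n x^20 (log x)^6 dx is n^21/21 · (log n)^6 (by repeated integration by parts; each step lowers the log-exponent and produces a relatively O(1/log n) correction). Hence S_n ~ 4 · n^21 · (log n)^6 / 21.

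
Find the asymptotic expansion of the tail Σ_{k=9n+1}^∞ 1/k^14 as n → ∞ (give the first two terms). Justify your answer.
Σ_{k>9n} 1/k^14 = 1/(13 · (9n)^13) − 1/(2 · (9n)^14) + O(1/(9n)^15)

Compare to the integral: ∫_{9n}^∞ x^(−14) dx = [−x^(−13)/13]_{9n}^∞ = 1/((14−1)·(9n)^13). The Euler-Maclaurin correction adds −f(9n)/2 = −1/(2·(9n)^14). Euler-Maclaurin then gives
  Σ_{k>9n} 1/k^14 = ∫_{9n}^∞ dx/x^14 − 1/(2·(9n)^14) + O(1/(9n)^15).
(Equivalently this is ζ(14) − Σ_{k≤9n} 1/k^14.)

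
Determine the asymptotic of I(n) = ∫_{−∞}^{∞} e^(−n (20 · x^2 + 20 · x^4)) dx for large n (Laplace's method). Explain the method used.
I(n) ~ sqrt(π/(20n))

φ(x) = 20 · x^2 + 20 · x^4 has its unique global minimum at x* = 0 (since φ'(x) = 40x + 80x^3 = 0 only at x = 0 for real x with both coefficients positive, and φ → ∞ as |x| → ∞). At x* = 0, φ(0) = 0 and φ''(0) = 40. Laplace's method then gives
  I(n) ~ sqrt(2π / (n · φ''(0))) · e^(−n φ(0)) = sqrt(2π / (40n)) = sqrt(π/(20n)).
The 20 · x^4 term contributes only at subleading order (an O(1/n) relative correction).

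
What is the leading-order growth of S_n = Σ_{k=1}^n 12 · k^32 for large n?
S_n ~ 4 · n^33 / 11

By integral comparison (Euler-Maclaurin), Σ_{k=1}^n 12 · k^32 = 12 · ∫_0^n x^32 dx + O(n^32) = 12 · n^33/33 = 4 · n^33 / 11 + O(n^32). (Equivalently, Faulhaber's formula gives the same leading term.)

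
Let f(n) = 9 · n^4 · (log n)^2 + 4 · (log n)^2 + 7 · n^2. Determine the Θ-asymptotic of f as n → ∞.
f(n) ∈ Θ(n^4 · (log n)^2)

Compare the terms by growth order. For large n, n^a · (log n)^b dominates n^a' · (log n)^b' iff a > a', or (a = a' and b > b'). Ranking the 3 terms shows the dominant one is 9 · n^4 · (log n)^2. Hence f(n) ∈ Θ(n^4 · (log n)^2).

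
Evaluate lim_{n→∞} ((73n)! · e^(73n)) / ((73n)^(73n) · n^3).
lim = 0

Stirling: (73n)! ~ sqrt(2π·73n) · (73n/e)^(73n). Hence
  (73n)! · e^(73n) / (73n)^(73n) ~ sqrt(2π·73n).
Dividing by n^3: sqrt(2π·73n) / n^3 = sqrt(2π·73) · n^((1−6)/2), so the expression behaves like sqrt(2π·73) · n^((1−6)/2) → 0.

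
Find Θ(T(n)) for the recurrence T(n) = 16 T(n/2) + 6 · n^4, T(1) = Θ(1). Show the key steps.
T(n) = Θ(n^4 log n)

log_2 16 = 4, and f(n) = 6 · n^4 = Θ(n^(log_2 16)). This is Case 2 of the master theorem: T(n) = Θ(f(n) · log n) = Θ(n^4 log n).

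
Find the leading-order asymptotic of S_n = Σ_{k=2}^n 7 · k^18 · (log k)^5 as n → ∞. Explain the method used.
S_n ~ 7 · n^19 · (log n)^5 / 19

By integral comparison, S_n = ∫_1^n 7 · x^18 · (log x)^5 dx + O(n^18 · (log n)^5). For the integral, the leading term of ∫_1^n x^18 (log x)^5 dx is n^19/19 · (log n)^5 (by repeated integration by parts; each step lowers the log-exponent and produces a relatively O(1/log n) correction). Hence S_n ~ 7 · n^19 · (log n)^5 / 19.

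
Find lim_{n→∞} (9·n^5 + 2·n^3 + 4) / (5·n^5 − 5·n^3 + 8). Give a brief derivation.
lim = 9/5

For large n the leading n^5 terms dominate both numerator and denominator. Dividing top and bottom by n^5, every other term tends to 0, leaving 9/5.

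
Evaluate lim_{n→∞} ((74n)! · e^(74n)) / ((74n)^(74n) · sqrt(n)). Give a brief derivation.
lim = sqrt(2π·74)

Stirling: (74n)! ~ sqrt(2π·74n) · (74n/e)^(74n). Hence
  (74n)! · e^(74n) / (74n)^(74n) ~ sqrt(2π·74n).
Dividing by sqrt(n): sqrt(2π·74n) / sqrt(n) = sqrt(2π·74) · n^((1−1)/2), so the limit is sqrt(2π·74).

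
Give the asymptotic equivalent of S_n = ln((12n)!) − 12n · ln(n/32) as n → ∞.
S_n ~ 12n · (ln 384 − 1) + O(ln n)

Stirling: ln((12n)!) = 12n ln(12n) − 12n + O(ln n).
  S_n = 12n ln(12n) − 12n − 12n ln(n/32) + O(ln n)
      = 12n ln(12n) − 12n ln n + 12n ln 32 − 12n + O(ln n)
      = 12n ln 12 + 12n ln 32 − 12n + O(ln n)
      = 12n (ln 384 − 1) + O(ln n).
Numerically ln(384) − 1 ≈ 4.9506.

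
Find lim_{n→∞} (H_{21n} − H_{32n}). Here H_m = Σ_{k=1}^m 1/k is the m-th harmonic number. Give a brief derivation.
lim = ln(21/32)

Euler-Maclaurin gives H_m = ln m + γ + 1/(2m) + O(1/m^2). The γ and O(1/m) terms cancel in the difference:
  H_{21n} − H_{32n} = ln(21n) − ln(32n) + O(1/n) = ln(21/32) + O(1/n).
Hence the limit is ln(21/32).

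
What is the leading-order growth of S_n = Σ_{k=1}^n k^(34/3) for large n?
S_n ~ (3/37) · n^(37/3)

Integral comparison: Σ_{k=1}^n k^(34/3) = ∫_0^n x^(34/3) dx + O(n^(34/3)). The integral is n^(1 + 34/3) / (1 + 34/3) = n^((34+3)/3) / ((34+3)/3) = (3/37) · n^(37/3).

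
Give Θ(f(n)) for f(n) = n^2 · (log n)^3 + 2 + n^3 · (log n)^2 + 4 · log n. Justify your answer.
f(n) ∈ Θ(n^3 · (log n)^2)

Compare the terms by growth order. For large n, n^a · (log n)^b dominates n^a' · (log n)^b' iff a > a', or (a = a' and b > b'). Ranking the 4 terms shows the dominant one is n^3 · (log n)^2. Hence f(n) ∈ Θ(n^3 · (log n)^2).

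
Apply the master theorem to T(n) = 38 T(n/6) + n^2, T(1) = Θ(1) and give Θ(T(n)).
T(n) = Θ(n^(log_6 38))

Master theorem: compare f(n) = n^2 to n^(log_6 38) where log_6 38 ≈ 2.030. Since 2 < log_6 38, we have f(n) = O(n^(log_6 38 − ε)) for some ε > 0 — Case 1. Hence T(n) = Θ(n^(log_6 38)).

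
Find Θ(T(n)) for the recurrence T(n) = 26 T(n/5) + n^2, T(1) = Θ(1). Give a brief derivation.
T(n) = Θ(n^(log_5 26))

Master theorem: compare f(n) = n^2 to n^(log_5 26) where log_5 26 ≈ 2.024. Since 2 < log_5 26, we have f(n) = O(n^(log_5 26 − ε)) for some ε > 0 — Case 1. Hence T(n) = Θ(n^(log_5 26)).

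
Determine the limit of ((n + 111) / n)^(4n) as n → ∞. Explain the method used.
lim = e^444

Rewrite as (1 + 111/n)^(4n). By the standard limit (1 + x/n)^n → e^x, we have (1 + 111/n)^n → e^111, and raising to the 4th power gives e^444.
More precisely, ln[(1 + 111/n)^(4n)] = 4n · ln(1 + 111/n) = 4n · (111/n + O(1/n^2)) = 444 + O(1/n) → 444.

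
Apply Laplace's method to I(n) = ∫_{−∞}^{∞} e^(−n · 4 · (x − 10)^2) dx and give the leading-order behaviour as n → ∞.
I(n) = sqrt(π/(4n))

Here φ(x) = 4 · (x − 10)^2 has its unique minimum at x* = 10 with φ(x*) = 0 and φ''(x*) = 8. Laplace's method gives
  I(n) ~ e^(−n φ(x*)) · sqrt(2π / (n · φ''(x*))) = sqrt(2π / (8n)) = sqrt(π/(4n)).
This is exact: substituting u = (x − 10)·sqrt(4n) gives I(n) = (1/sqrt(4n)) ∫_{−∞}^{∞} e^(−u^2) du = sqrt(π/(4n)).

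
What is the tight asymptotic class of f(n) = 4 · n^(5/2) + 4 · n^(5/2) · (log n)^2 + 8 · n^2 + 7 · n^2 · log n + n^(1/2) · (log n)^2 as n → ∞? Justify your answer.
f(n) ∈ Θ(n^(5/2) · (log n)^2)

Compare the terms by growth order. For large n, n^a · (log n)^b dominates n^a' · (log n)^b' iff a > a', or (a = a' and b > b'). Ranking the 5 terms shows the dominant one is 4 · n^(5/2) · (log n)^2. Hence f(n) ∈ Θ(n^(5/2) · (log n)^2).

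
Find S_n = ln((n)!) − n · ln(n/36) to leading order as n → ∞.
S_n ~ n · (ln 36 − 1) + O(ln n)

Stirling: ln((n)!) = n ln(n) − n + O(ln n).
  S_n = n ln(n) − n − n ln(n/36) + O(ln n)
      = n ln(n) − n ln n + n ln 36 − n + O(ln n)
      = n ln 36 − n + O(ln n)
      = n (ln 36 − 1) + O(ln n).
Numerically ln(36) − 1 ≈ 2.5835.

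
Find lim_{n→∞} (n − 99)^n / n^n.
lim = e^(−99)

Rewrite as (1 − 99/n)^(n). By the standard limit (1 + x/n)^n → e^x, we have (1 − 99/n)^n → e^(−99), and raising to the 1st power gives e^(−99).
More precisely, ln[(1 − 99/n)^(n)] = n · ln(1 − 99/n) = n · (-99/n + O(1/n^2)) = -99 + O(1/n) → -99.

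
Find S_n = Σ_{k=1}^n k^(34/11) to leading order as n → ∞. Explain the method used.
S_n ~ (11/45) · n^(45/11)

Integral comparison: Σ_{k=1}^n k^(34/11) = ∫_0^n x^(34/11) dx + O(n^(34/11)). The integral is n^(1 + 34/11) / (1 + 34/11) = n^((34+11)/11) / ((34+11)/11) = (11/45) · n^(45/11).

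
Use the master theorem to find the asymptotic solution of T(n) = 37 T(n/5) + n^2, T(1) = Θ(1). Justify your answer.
T(n) = Θ(n^(log_5 37))

Master theorem: compare f(n) = n^2 to n^(log_5 37) where log_5 37 ≈ 2.244. Since 2 < log_5 37, we have f(n) = O(n^(log_5 37 − ε)) for some ε > 0 — Case 1. Hence T(n) = Θ(n^(log_5 37)).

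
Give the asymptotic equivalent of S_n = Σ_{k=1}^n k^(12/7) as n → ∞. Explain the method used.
S_n ~ (7/19) · n^(19/7)

Integral comparison: Σ_{k=1}^n k^(12/7) = ∫_0^n x^(12/7) dx + O(n^(12/7)). The integral is n^(1 + 12/7) / (1 + 12/7) = n^((12+7)/7) / ((12+7)/7) = (7/19) · n^(19/7).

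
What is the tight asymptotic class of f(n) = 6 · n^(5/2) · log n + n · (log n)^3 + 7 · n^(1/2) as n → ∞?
f(n) ∈ Θ(n^(5/2) · log n)

Compare the terms by growth order. For large n, n^a · (log n)^b dominates n^a' · (log n)^b' iff a > a', or (a = a' and b > b'). Ranking the 3 terms shows the dominant one is 6 · n^(5/2) · log n. Hence f(n) ∈ Θ(n^(5/2) · log n).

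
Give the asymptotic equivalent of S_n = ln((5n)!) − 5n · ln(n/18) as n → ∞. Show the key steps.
S_n ~ 5n · (ln 90 − 1) + O(ln n)

Stirling: ln((5n)!) = 5n ln(5n) − 5n + O(ln n).
  S_n = 5n ln(5n) − 5n − 5n ln(n/18) + O(ln n)
      = 5n ln(5n) − 5n ln n + 5n ln 18 − 5n + O(ln n)
      = 5n ln 5 + 5n ln 18 − 5n + O(ln n)
      = 5n (ln 90 − 1) + O(ln n).
Numerically ln(90) − 1 ≈ 3.4998.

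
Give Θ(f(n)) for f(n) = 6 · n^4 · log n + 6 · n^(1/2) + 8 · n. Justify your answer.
f(n) ∈ Θ(n^4 · log n)

Compare the terms by growth order. For large n, n^a · (log n)^b dominates n^a' · (log n)^b' iff a > a', or (a = a' and b > b'). Ranking the 3 terms shows the dominant one is 6 · n^4 · log n. Hence f(n) ∈ Θ(n^4 · log n).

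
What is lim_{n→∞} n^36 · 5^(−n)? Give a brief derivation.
lim = 0

Exponentials with base > 1 dominate every fixed polynomial: for any fixed c, n^c / 5^n → 0 as n → ∞ (e.g. by the ratio test, or by writing 5^n = e^(n ln 5) and noting e^(n ln 5) / n^c → ∞). Hence n^36 · 5^(−n) = n^36 / 5^n → 0.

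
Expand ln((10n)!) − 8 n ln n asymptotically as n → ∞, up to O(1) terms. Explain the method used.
ln((10n)!) − 8 n ln n = 2 n ln n + 10(ln 10 − 1) n + (1/2) ln(2π·10n) + O(1/n)

Stirling: ln((10n)!) = 10n ln(10n) − 10n + (1/2) ln(2π·10n) + O(1/n).
Expand 10n ln(10n) = 10n (ln n + ln 10) = 10n ln n + 10n ln 10.
Subtract 8n ln n: leading term is (10 − 8) n ln n = 2 n ln n. The next term is 10n ln 10 − 10n = 10(ln 10 − 1) n. Then the (1/2) ln(2π·10n) correction.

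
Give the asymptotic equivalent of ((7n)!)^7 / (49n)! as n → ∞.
((7n)!)^7/(49n)! ~ ((2π·7n)^(6/2) / sqrt(7)) · 7^(−7·7n)  →  0

Write N = 7n. Stirling: N! ~ sqrt(2π N)(N/e)^N and (7N)! ~ sqrt(2π·7N)·(7N/e)^(7N).
  (N!)^7/(7N)! ~ (2π N)^(7/2) (N/e)^(7N) / [sqrt(2π·7N) (7N/e)^(7N)]
     = (2π N)^(7/2) / sqrt(2π·7N) · (N/(7N))^(7N)
     = (2π N)^((7−1)/2) / sqrt(7) · 7^(−7N).
Since 7^7 > 1, the factor 7^(−7N) decays exponentially, so the ratio → 0. Substituting N = 7n gives the stated form.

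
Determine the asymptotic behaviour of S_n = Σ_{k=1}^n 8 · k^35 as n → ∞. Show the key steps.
S_n ~ 2 · n^36 / 9

By integral comparison (Euler-Maclaurin), Σ_{k=1}^n 8 · k^35 = 8 · ∫_0^n x^35 dx + O(n^35) = 8 · n^36/36 = 2 · n^36 / 9 + O(n^35). (Equivalently, Faulhaber's formula gives the same leading term.)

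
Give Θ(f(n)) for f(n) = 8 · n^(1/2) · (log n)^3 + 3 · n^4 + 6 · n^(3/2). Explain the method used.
f(n) ∈ Θ(n^4)

Compare the terms by growth order. For large n, n^a · (log n)^b dominates n^a' · (log n)^b' iff a > a', or (a = a' and b > b'). Ranking the 3 terms shows the dominant one is 3 · n^4. Hence f(n) ∈ Θ(n^4).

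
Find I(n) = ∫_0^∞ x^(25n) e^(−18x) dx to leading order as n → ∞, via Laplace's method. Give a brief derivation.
I(n) ~ (sqrt(2π·25n) / 18) · (25n/(18e))^(25n)

Write the integrand as exp(25n ln x − 18x) and set f(x) = 25n ln x − 18x. Then f'(x) = 25n/x − 18 = 0 at x* = 25n/18, and f''(x*) = −25n/x*^2 = −18^2/(25n). Laplace's method (interior maximum) gives
  I(n) ~ e^(f(x*)) · sqrt(2π / |f''(x*)|)
        = exp(25n ln(25n/18) − 25n) · sqrt(2π · 25n / 18^2)
        = (25n/18)^(25n) e^(−25n) · sqrt(2π·25n) / 18
        = (sqrt(2π·25n) / 18) · (25n/(18e))^(25n).
This matches Γ(25n+1)/18^(25n+1) with Stirling applied to Γ.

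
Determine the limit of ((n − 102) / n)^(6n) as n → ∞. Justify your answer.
lim = e^(−612)

Rewrite as (1 − 102/n)^(6n). By the standard limit (1 + x/n)^n → e^x, we have (1 − 102/n)^n → e^(−102), and raising to the 6th power gives e^(−612).
More precisely, ln[(1 − 102/n)^(6n)] = 6n · ln(1 − 102/n) = 6n · (-102/n + O(1/n^2)) = -612 + O(1/n) → -612.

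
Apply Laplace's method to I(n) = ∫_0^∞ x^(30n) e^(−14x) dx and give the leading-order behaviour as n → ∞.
I(n) ~ (sqrt(2π·30n) / 14) · (30n/(14e))^(30n)

Write the integrand as exp(30n ln x − 14x) and set f(x) = 30n ln x − 14x. Then f'(x) = 30n/x − 14 = 0 at x* = 30n/14, and f''(x*) = −30n/x*^2 = −14^2/(30n). Laplace's method (interior maximum) gives
  I(n) ~ e^(f(x*)) · sqrt(2π / |f''(x*)|)
        = exp(30n ln(30n/14) − 30n) · sqrt(2π · 30n / 14^2)
        = (30n/14)^(30n) e^(−30n) · sqrt(2π·30n) / 14
        = (sqrt(2π·30n) / 14) · (30n/(14e))^(30n).
This matches Γ(30n+1)/14^(30n+1) with Stirling applied to Γ.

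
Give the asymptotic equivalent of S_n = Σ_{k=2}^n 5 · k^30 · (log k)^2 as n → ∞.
S_n ~ 5 · n^31 · (log n)^2 / 31

By integral comparison, S_n = ∫_1^n 5 · x^30 · (log x)^2 dx + O(n^30 · (log n)^2). For the integral, the leading term of ∫_1^n x^30 (log x)^2 dx is n^31/31 · (log n)^2 (by repeated integration by parts; each step lowers the log-exponent and produces a relatively O(1/log n) correction). Hence S_n ~ 5 · n^31 · (log n)^2 / 31.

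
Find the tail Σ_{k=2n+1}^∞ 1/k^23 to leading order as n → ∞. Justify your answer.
Σ_{k>2n} 1/k^23 ~ 1/(22 · (2n)^22)

Compare to the integral: ∫_{2n}^∞ x^(−23) dx = [−x^(−22)/22]_{2n}^∞ = 1/((23−1)·(2n)^22). Euler-Maclaurin then gives
  Σ_{k>2n} 1/k^23 = ∫_{2n}^∞ dx/x^23 − 1/(2·(2n)^23) + O(1/(2n)^24).
(Equivalently this is ζ(23) − Σ_{k≤2n} 1/k^23.)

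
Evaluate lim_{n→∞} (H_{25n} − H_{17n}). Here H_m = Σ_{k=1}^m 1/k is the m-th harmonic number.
lim = ln(25/17)

Euler-Maclaurin gives H_m = ln m + γ + 1/(2m) + O(1/m^2). The γ and O(1/m) terms cancel in the difference:
  H_{25n} − H_{17n} = ln(25n) − ln(17n) + O(1/n) = ln(25/17) + O(1/n).
Hence the limit is ln(25/17).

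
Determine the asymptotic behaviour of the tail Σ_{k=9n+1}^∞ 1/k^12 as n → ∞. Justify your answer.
Σ_{k>9n} 1/k^12 ~ 1/(11 · (9n)^11)

Compare to the integral: ∫_{9n}^∞ x^(−12) dx = [−x^(−11)/11]_{9n}^∞ = 1/((12−1)·(9n)^11). Euler-Maclaurin then gives
  Σ_{k>9n} 1/k^12 = ∫_{9n}^∞ dx/x^12 − 1/(2·(9n)^12) + O(1/(9n)^13).
(Equivalently this is ζ(12) − Σ_{k≤9n} 1/k^12.)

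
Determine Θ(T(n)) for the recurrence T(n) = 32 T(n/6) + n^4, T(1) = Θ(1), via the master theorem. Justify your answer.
T(n) = Θ(n^4)

log_6 32 ≈ 1.934. f(n) = n^4 dominates n^(log_6 32) since 4 > 1.934, and the regularity condition a·f(n/b) = 32·(n/6)^4 = (32/1296)·n^4 ≤ c·f(n) holds with c = 32/1296 ≈ 0.0247 < 1. So this is Case 3: T(n) = Θ(f(n)) = Θ(n^4).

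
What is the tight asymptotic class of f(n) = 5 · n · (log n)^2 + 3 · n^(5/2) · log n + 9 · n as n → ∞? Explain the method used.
f(n) ∈ Θ(n^(5/2) · log n)

Compare the terms by growth order. For large n, n^a · (log n)^b dominates n^a' · (log n)^b' iff a > a', or (a = a' and b > b'). Ranking the 3 terms shows the dominant one is 3 · n^(5/2) · log n. Hence f(n) ∈ Θ(n^(5/2) · log n).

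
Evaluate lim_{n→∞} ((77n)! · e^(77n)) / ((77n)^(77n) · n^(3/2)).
lim = 0

Stirling: (77n)! ~ sqrt(2π·77n) · (77n/e)^(77n). Hence
  (77n)! · e^(77n) / (77n)^(77n) ~ sqrt(2π·77n).
Dividing by n^(3/2): sqrt(2π·77n) / n^(3/2) = sqrt(2π·77) · n^((1−3)/2), so the expression behaves like sqrt(2π·77) · n^((1−3)/2) → 0.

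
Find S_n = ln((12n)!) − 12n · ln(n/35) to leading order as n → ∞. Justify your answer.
S_n ~ 12n · (ln 420 − 1) + O(ln n)

Stirling: ln((12n)!) = 12n ln(12n) − 12n + O(ln n).
  S_n = 12n ln(12n) − 12n − 12n ln(n/35) + O(ln n)
      = 12n ln(12n) − 12n ln n + 12n ln 35 − 12n + O(ln n)
      = 12n ln 12 + 12n ln 35 − 12n + O(ln n)
      = 12n (ln 420 − 1) + O(ln n).
Numerically ln(420) − 1 ≈ 5.0403.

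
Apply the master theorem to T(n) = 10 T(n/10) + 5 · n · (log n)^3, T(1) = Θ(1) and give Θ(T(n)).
T(n) = Θ(n · (log n)^4)

Here log_10 10 = 1 and f(n) = 5 · n · (log n)^3 = Θ(n^(log_10 10) · (log n)^3). This is the extended Case 2 of the master theorem (f matches the critical exponent up to log factors), giving T(n) = Θ(n^(log_10 10) · (log n)^(3+1)) = Θ(n · (log n)^4).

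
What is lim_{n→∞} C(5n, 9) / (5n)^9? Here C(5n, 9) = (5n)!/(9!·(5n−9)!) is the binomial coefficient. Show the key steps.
lim = 1/9! = 1/362880

With N = 5n → ∞: C(N, 9) / N^9 = [N(N−1)…(N−8)] / (9! · N^9) = (1/9!) · 1 · (1 − 1/(5n)) · … · (1 − 8/(5n)). Each factor → 1 as N → ∞, so the limit is 1/9! = 1/362880.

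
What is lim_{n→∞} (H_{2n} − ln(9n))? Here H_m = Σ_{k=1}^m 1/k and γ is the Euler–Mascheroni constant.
lim = ln(2/9) + γ

By Euler-Maclaurin, H_m = ln m + γ + O(1/m). So
  H_{2n} − ln(9n) = ln(2n) + γ − ln(9n) + O(1/n)
                       = ln(2/9) + γ + O(1/n).
Hence the limit is ln(2/9) + γ.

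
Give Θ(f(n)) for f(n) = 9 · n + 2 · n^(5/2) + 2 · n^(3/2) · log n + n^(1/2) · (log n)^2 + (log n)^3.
f(n) ∈ Θ(n^(5/2))

Compare the terms by growth order. For large n, n^a · (log n)^b dominates n^a' · (log n)^b' iff a > a', or (a = a' and b > b'). Ranking the 5 terms shows the dominant one is 2 · n^(5/2). Hence f(n) ∈ Θ(n^(5/2)).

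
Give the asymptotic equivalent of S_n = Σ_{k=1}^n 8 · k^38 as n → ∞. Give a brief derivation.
S_n ~ 8 · n^39 / 39

By integral comparison (Euler-Maclaurin), Σ_{k=1}^n 8 · k^38 = 8 · ∫_0^n x^38 dx + O(n^38) = 8 · n^39/39 + O(n^38). (Equivalently, Faulhaber's formula gives the same leading term.)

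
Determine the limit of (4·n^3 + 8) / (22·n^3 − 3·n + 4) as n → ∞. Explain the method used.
lim = 4/22 = 2/11

For large n the leading n^3 terms dominate both numerator and denominator. Dividing top and bottom by n^3, every other term tends to 0, leaving 4/22 = 2/11.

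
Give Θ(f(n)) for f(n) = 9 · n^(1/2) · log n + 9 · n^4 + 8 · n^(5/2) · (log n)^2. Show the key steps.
f(n) ∈ Θ(n^4)

Compare the terms by growth order. For large n, n^a · (log n)^b dominates n^a' · (log n)^b' iff a > a', or (a = a' and b > b'). Ranking the 3 terms shows the dominant one is 9 · n^4. Hence f(n) ∈ Θ(n^4).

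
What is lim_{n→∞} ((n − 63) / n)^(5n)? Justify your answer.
lim = e^(−315)

Rewrite as (1 − 63/n)^(5n). By the standard limit (1 + x/n)^n → e^x, we have (1 − 63/n)^n → e^(−63), and raising to the 5th power gives e^(−315).
More precisely, ln[(1 − 63/n)^(5n)] = 5n · ln(1 − 63/n) = 5n · (-63/n + O(1/n^2)) = -315 + O(1/n) → -315.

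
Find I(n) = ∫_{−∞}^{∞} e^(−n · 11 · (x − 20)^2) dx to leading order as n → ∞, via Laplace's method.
I(n) = sqrt(π/(11n))

Here φ(x) = 11 · (x − 20)^2 has its unique minimum at x* = 20 with φ(x*) = 0 and φ''(x*) = 22. Laplace's method gives
  I(n) ~ e^(−n φ(x*)) · sqrt(2π / (n · φ''(x*))) = sqrt(2π / (22n)) = sqrt(π/(11n)).
This is exact: substituting u = (x − 20)·sqrt(11n) gives I(n) = (1/sqrt(11n)) ∫_{−∞}^{∞} e^(−u^2) du = sqrt(π/(11n)).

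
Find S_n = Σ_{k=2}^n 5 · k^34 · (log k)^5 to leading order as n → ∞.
S_n ~ n^35 · (log n)^5 / 7

By integral comparison, S_n = ∫_1^n 5 · x^34 · (log x)^5 dx + O(n^34 · (log n)^5). For the integral, the leading term of ∫_1^n x^34 (log x)^5 dx is n^35/35 · (log n)^5 (by repeated integration by parts; each step lowers the log-exponent and produces a relatively O(1/log n) correction). Hence S_n ~ n^35 · (log n)^5 / 7.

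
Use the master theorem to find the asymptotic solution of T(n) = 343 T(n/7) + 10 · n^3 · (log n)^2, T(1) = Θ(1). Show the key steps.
T(n) = Θ(n^3 · (log n)^3)

Here log_7 343 = 3 and f(n) = 10 · n^3 · (log n)^2 = Θ(n^(log_7 343) · (log n)^2). This is the extended Case 2 of the master theorem (f matches the critical exponent up to log factors), giving T(n) = Θ(n^(log_7 343) · (log n)^(2+1)) = Θ(n^3 · (log n)^3).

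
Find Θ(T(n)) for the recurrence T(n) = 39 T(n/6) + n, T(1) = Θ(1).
T(n) = Θ(n^(log_6 39))

Master theorem: compare f(n) = n to n^(log_6 39) where log_6 39 ≈ 2.045. Since 1 < log_6 39, we have f(n) = O(n^(log_6 39 − ε)) for some ε > 0 — Case 1. Hence T(n) = Θ(n^(log_6 39)).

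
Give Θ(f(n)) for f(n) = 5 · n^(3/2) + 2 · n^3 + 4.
f(n) ∈ Θ(n^3)

Compare the terms by growth order. For large n, n^a · (log n)^b dominates n^a' · (log n)^b' iff a > a', or (a = a' and b > b'). Ranking the 3 terms shows the dominant one is 2 · n^3. Hence f(n) ∈ Θ(n^3).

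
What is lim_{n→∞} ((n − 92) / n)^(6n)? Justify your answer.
lim = e^(−552)

Rewrite as (1 − 92/n)^(6n). By the standard limit (1 + x/n)^n → e^x, we have (1 − 92/n)^n → e^(−92), and raising to the 6th power gives e^(−552).
More precisely, ln[(1 − 92/n)^(6n)] = 6n · ln(1 − 92/n) = 6n · (-92/n + O(1/n^2)) = -552 + O(1/n) → -552.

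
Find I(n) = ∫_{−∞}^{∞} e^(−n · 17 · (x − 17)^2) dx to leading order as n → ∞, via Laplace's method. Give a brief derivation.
I(n) = sqrt(π/(17n))

Here φ(x) = 17 · (x − 17)^2 has its unique minimum at x* = 17 with φ(x*) = 0 and φ''(x*) = 34. Laplace's method gives
  I(n) ~ e^(−n φ(x*)) · sqrt(2π / (n · φ''(x*))) = sqrt(2π / (34n)) = sqrt(π/(17n)).
This is exact: substituting u = (x − 17)·sqrt(17n) gives I(n) = (1/sqrt(17n)) ∫_{−∞}^{∞} e^(−u^2) du = sqrt(π/(17n)).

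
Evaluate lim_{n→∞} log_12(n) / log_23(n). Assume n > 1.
lim = ln(23) / ln(12) = log_12(23)

Change of base: log_12(n) = ln n / ln 12 and log_23(n) = ln n / ln 23. The ratio is (ln n / ln 12) · (ln 23 / ln n) = ln 23 / ln 12, a constant independent of n. So the limit is ln 23 / ln 12 = log_12(23).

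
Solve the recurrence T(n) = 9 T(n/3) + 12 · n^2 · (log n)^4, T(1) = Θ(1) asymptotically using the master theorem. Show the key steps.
T(n) = Θ(n^2 · (log n)^5)

Here log_3 9 = 2 and f(n) = 12 · n^2 · (log n)^4 = Θ(n^(log_3 9) · (log n)^4). This is the extended Case 2 of the master theorem (f matches the critical exponent up to log factors), giving T(n) = Θ(n^(log_3 9) · (log n)^(4+1)) = Θ(n^2 · (log n)^5).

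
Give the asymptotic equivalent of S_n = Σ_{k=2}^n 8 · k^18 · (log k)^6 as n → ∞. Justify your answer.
S_n ~ 8 · n^19 · (log n)^6 / 19

By integral comparison, S_n = ∫_1^n 8 · x^18 · (log x)^6 dx + O(n^18 · (log n)^6). For the integral, the leading term of ∫_1^n x^18 (log x)^6 dx is n^19/19 · (log n)^6 (by repeated integration by parts; each step lowers the log-exponent and produces a relatively O(1/log n) correction). Hence S_n ~ 8 · n^19 · (log n)^6 / 19.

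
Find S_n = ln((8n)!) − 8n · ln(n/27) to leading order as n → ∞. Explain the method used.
S_n ~ 8n · (ln 216 − 1) + O(ln n)

Stirling: ln((8n)!) = 8n ln(8n) − 8n + O(ln n).
  S_n = 8n ln(8n) − 8n − 8n ln(n/27) + O(ln n)
      = 8n ln(8n) − 8n ln n + 8n ln 27 − 8n + O(ln n)
      = 8n ln 8 + 8n ln 27 − 8n + O(ln n)
      = 8n (ln 216 − 1) + O(ln n).
Numerically ln(216) − 1 ≈ 4.3753.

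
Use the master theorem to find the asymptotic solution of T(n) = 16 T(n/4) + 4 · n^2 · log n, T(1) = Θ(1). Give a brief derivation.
T(n) = Θ(n^2 · (log n)^2)

Here log_4 16 = 2 and f(n) = 4 · n^2 · log n = Θ(n^(log_4 16) · (log n)^1). This is the extended Case 2 of the master theorem (f matches the critical exponent up to log factors), giving T(n) = Θ(n^(log_4 16) · (log n)^(1+1)) = Θ(n^2 · (log n)^2).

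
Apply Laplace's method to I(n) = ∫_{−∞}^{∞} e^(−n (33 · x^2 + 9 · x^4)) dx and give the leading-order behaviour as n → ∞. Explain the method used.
I(n) ~ sqrt(π/(33n))

φ(x) = 33 · x^2 + 9 · x^4 has its unique global minimum at x* = 0 (since φ'(x) = 66x + 36x^3 = 0 only at x = 0 for real x with both coefficients positive, and φ → ∞ as |x| → ∞). At x* = 0, φ(0) = 0 and φ''(0) = 66. Laplace's method then gives
  I(n) ~ sqrt(2π / (n · φ''(0))) · e^(−n φ(0)) = sqrt(2π / (66n)) = sqrt(π/(33n)).
The 9 · x^4 term contributes only at subleading order (an O(1/n) relative correction).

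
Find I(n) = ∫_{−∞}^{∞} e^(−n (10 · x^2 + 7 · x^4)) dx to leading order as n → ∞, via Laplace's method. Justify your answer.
I(n) ~ sqrt(π/(10n))

φ(x) = 10 · x^2 + 7 · x^4 has its unique global minimum at x* = 0 (since φ'(x) = 20x + 28x^3 = 0 only at x = 0 for real x with both coefficients positive, and φ → ∞ as |x| → ∞). At x* = 0, φ(0) = 0 and φ''(0) = 20. Laplace's method then gives
  I(n) ~ sqrt(2π / (n · φ''(0))) · e^(−n φ(0)) = sqrt(2π / (20n)) = sqrt(π/(10n)).
The 7 · x^4 term contributes only at subleading order (an O(1/n) relative correction).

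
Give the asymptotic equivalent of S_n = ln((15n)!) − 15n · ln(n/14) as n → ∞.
S_n ~ 15n · (ln 210 − 1) + O(ln n)

Stirling: ln((15n)!) = 15n ln(15n) − 15n + O(ln n).
  S_n = 15n ln(15n) − 15n − 15n ln(n/14) + O(ln n)
      = 15n ln(15n) − 15n ln n + 15n ln 14 − 15n + O(ln n)
      = 15n ln 15 + 15n ln 14 − 15n + O(ln n)
      = 15n (ln 210 − 1) + O(ln n).
Numerically ln(210) − 1 ≈ 4.3471.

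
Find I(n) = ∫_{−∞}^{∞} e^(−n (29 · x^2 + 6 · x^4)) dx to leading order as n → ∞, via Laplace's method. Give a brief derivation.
I(n) ~ sqrt(π/(29n))

φ(x) = 29 · x^2 + 6 · x^4 has its unique global minimum at x* = 0 (since φ'(x) = 58x + 24x^3 = 0 only at x = 0 for real x with both coefficients positive, and φ → ∞ as |x| → ∞). At x* = 0, φ(0) = 0 and φ''(0) = 58. Laplace's method then gives
  I(n) ~ sqrt(2π / (n · φ''(0))) · e^(−n φ(0)) = sqrt(2π / (58n)) = sqrt(π/(29n)).
The 6 · x^4 term contributes only at subleading order (an O(1/n) relative correction).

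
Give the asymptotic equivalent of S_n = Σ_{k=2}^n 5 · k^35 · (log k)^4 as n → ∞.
S_n ~ 5 · n^36 · (log n)^4 / 36

By integral comparison, S_n = ∫_1^n 5 · x^35 · (log x)^4 dx + O(n^35 · (log n)^4). For the integral, the leading term of ∫_1^n x^35 (log x)^4 dx is n^36/36 · (log n)^4 (by repeated integration by parts; each step lowers the log-exponent and produces a relatively O(1/log n) correction). Hence S_n ~ 5 · n^36 · (log n)^4 / 36.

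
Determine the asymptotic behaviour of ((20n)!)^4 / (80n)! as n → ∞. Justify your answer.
((20n)!)^4/(80n)! ~ ((2π·20n)^(3/2) / 2) · 4^(−4·20n)  →  0

Write N = 20n. Stirling: N! ~ sqrt(2π N)(N/e)^N and (4N)! ~ sqrt(2π·4N)·(4N/e)^(4N).
  (N!)^4/(4N)! ~ (2π N)^(4/2) (N/e)^(4N) / [sqrt(2π·4N) (4N/e)^(4N)]
     = (2π N)^(4/2) / sqrt(2π·4N) · (N/(4N))^(4N)
     = (2π N)^((4−1)/2) / 2 · 4^(−4N).
Since 4^4 > 1, the factor 4^(−4N) decays exponentially, so the ratio → 0. Substituting N = 20n gives the stated form.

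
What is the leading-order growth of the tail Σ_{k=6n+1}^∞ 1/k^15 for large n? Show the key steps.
Σ_{k>6n} 1/k^15 ~ 1/(14 · (6n)^14)

Compare to the integral: ∫_{6n}^∞ x^(−15) dx = [−x^(−14)/14]_{6n}^∞ = 1/((15−1)·(6n)^14). Euler-Maclaurin then gives
  Σ_{k>6n} 1/k^15 = ∫_{6n}^∞ dx/x^15 − 1/(2·(6n)^15) + O(1/(6n)^16).
(Equivalently this is ζ(15) − Σ_{k≤6n} 1/k^15.)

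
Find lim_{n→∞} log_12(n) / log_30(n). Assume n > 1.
lim = ln(30) / ln(12) = log_12(30)

Change of base: log_12(n) = ln n / ln 12 and log_30(n) = ln n / ln 30. The ratio is (ln n / ln 12) · (ln 30 / ln n) = ln 30 / ln 12, a constant independent of n. So the limit is ln 30 / ln 12 = log_12(30).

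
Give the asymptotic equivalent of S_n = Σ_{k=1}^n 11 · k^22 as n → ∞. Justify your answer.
S_n ~ 11 · n^23 / 23

By integral comparison (Euler-Maclaurin), Σ_{k=1}^n 11 · k^22 = 11 · ∫_0^n x^22 dx + O(n^22) = 11 · n^23/23 + O(n^22). (Equivalently, Faulhaber's formula gives the same leading term.)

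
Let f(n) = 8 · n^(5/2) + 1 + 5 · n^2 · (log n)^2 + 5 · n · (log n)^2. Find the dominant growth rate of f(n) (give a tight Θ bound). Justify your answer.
f(n) ∈ Θ(n^(5/2))

Compare the terms by growth order. For large n, n^a · (log n)^b dominates n^a' · (log n)^b' iff a > a', or (a = a' and b > b'). Ranking the 4 terms shows the dominant one is 8 · n^(5/2). Hence f(n) ∈ Θ(n^(5/2)).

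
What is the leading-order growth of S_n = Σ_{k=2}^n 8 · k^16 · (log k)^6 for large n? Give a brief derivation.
S_n ~ 8 · n^17 · (log n)^6 / 17

By integral comparison, S_n = ∫_1^n 8 · x^16 · (log x)^6 dx + O(n^16 · (log n)^6). For the integral, the leading term of ∫_1^n x^16 (log x)^6 dx is n^17/17 · (log n)^6 (by repeated integration by parts; each step lowers the log-exponent and produces a relatively O(1/log n) correction). Hence S_n ~ 8 · n^17 · (log n)^6 / 17.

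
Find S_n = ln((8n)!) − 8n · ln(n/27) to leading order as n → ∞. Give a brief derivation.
S_n ~ 8n · (ln 216 − 1) + O(ln n)

Stirling: ln((8n)!) = 8n ln(8n) − 8n + O(ln n).
  S_n = 8n ln(8n) − 8n − 8n ln(n/27) + O(ln n)
      = 8n ln(8n) − 8n ln n + 8n ln 27 − 8n + O(ln n)
      = 8n ln 8 + 8n ln 27 − 8n + O(ln n)
      = 8n (ln 216 − 1) + O(ln n).
Numerically ln(216) − 1 ≈ 4.3753.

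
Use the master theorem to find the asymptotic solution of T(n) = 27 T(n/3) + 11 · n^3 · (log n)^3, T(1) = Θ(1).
T(n) = Θ(n^3 · (log n)^4)

Here log_3 27 = 3 and f(n) = 11 · n^3 · (log n)^3 = Θ(n^(log_3 27) · (log n)^3). This is the extended Case 2 of the master theorem (f matches the critical exponent up to log factors), giving T(n) = Θ(n^(log_3 27) · (log n)^(3+1)) = Θ(n^3 · (log n)^4).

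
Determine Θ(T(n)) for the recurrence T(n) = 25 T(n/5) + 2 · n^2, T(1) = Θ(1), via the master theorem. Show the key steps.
T(n) = Θ(n^2 log n)

log_5 25 = 2, and f(n) = 2 · n^2 = Θ(n^(log_5 25)). This is Case 2 of the master theorem: T(n) = Θ(f(n) · log n) = Θ(n^2 log n).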